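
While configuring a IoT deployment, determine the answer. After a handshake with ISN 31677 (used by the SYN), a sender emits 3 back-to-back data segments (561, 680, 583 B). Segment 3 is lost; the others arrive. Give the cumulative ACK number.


SYN uses sequence number 31677; first data byte = ISN + 1 = 31678.
Segment 1: SEQ = 31678, len = 561 B, covers [31678, 32238]
Segment 2: SEQ = 32239, len = 680 B, covers [32239, 32918]
Segment 3: SEQ = 32919, len = 583 B, covers [32919, 33501] [LOST]
In-order data received: bytes [31678, 32918] (segments 1..2).
Segment 3 missing -> gap begins at byte 32919.
Cumulative ACK = next expected in-order byte = 31678 + 561 + 680 = 32919

32919


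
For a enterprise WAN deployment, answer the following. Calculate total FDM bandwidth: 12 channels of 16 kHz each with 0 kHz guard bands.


Given: 12 channels, 16 kHz each, guard = 0 kHz
Channel bandwidth = 12 * 16 = 192 kHz
Guard bands = 11 gaps * 0 kHz = 0 kHz
Total = 192 + 0 = 192 kHz

192


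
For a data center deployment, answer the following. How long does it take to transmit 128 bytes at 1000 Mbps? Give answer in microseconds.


Given: packet = 128 bytes, bandwidth = 1000 Mbps
Packet in bits = 128 * 8 = 1024 bits
Bandwidth = 1000 * 10^6 = 1000000000 bps
Time = 1024 / 1000000000 seconds
Time in us = 1024 * 10^6 / 1000000000 = 1.024

1.024


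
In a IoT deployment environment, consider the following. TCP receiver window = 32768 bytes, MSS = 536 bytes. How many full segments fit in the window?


Given: RWND = 32768 bytes, MSS = 536 bytes
Full segments = floor(RWND / MSS)
Full segments = floor(32768 / 536)
Full segments = floor(61.1343) = 61

61


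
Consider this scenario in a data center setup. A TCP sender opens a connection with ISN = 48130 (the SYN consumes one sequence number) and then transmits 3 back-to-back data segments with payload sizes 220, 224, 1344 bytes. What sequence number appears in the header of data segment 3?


The SYN occupies sequence number ISN = 48130, so the first data byte is ISN + 1 = 48131.
SEQ of data segment i = (ISN + 1) + sum of payload sizes of segments 1..i-1.
Segment 1: SEQ = 48131, payload = 220 bytes
Segment 2: SEQ = 48351, payload = 224 bytes
Segment 3: SEQ = 48575, payload = 1344 bytes
SEQ of segment 3 = 48131 + 220 + 224 = 48575

48575


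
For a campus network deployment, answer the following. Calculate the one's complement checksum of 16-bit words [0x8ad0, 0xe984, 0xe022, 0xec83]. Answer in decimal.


Given words: [0x8ad0, 0xe984, 0xe022, 0xec83]
Step 1: Sum all words
Raw sum = 35536 + 59780 + 57378 + 60547 = 213241
Step 2: Fold carry: (16633 + 3) = 16636
One's complement = ~16636 & 0xFFFF = 48899

48899


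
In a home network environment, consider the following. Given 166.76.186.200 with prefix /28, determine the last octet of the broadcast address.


Given: IP = 166.76.186.200, prefix = /28
Host bits = 32 - 28 = 4
Network last octet = 200 AND mask = 192
Host part size = 2^4 - 1 = 15
Broadcast last octet = 192 OR 15 = 207

207


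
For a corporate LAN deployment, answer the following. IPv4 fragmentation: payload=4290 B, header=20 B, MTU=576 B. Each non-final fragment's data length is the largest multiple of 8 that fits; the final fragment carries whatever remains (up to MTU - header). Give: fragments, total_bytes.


Max data per non-final fragment = floor((MTU - header)/8)*8 = floor((576 - 20)/8)*8 = floor(556/8)*8 = 552 B
Final fragment needs no 8-byte alignment: it can carry up to MTU - header = 556 B
Non-final fragments needed = ceil((payload - 556) / 552) = ceil(3734/552) = ceil(6.7645) = 7
Number of fragments = 7 + 1 = 8
Fragment sizes (data): 7 * 552 B + 426 B (last, 426 <= 556 OK)
Total bytes sent = payload + n_frags * header = 4290 + 8*20 = 4290 + 160 = 4450 B

8, 4450


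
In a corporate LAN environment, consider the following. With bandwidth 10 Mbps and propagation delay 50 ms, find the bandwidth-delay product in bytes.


Given: bandwidth = 10 Mbps, delay = 50 ms
BDP in bits = 10 * 10^6 * 50 / 1000
BDP in bits = 500000
BDP in bytes = 500000 / 8 = 62500

62500


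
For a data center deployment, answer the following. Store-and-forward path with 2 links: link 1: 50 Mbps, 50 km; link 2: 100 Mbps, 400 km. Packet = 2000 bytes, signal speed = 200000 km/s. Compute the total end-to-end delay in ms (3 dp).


Packet = 2000 bytes = 16000 bits. Store-and-forward: sum (t_trans + t_prop) per link.
Link 1: t_trans = 16000/(50*10^6) s = 0.3200 ms; t_prop = 50/200000 s = 0.2500 ms; subtotal = 0.5700 ms
Link 2: t_trans = 16000/(100*10^6) s = 0.1600 ms; t_prop = 400/200000 s = 2.0000 ms; subtotal = 2.1600 ms
End-to-end = 0.5700 + 2.1600 = 2.7300 ms -> 2.730 ms (3 dp)

2.730


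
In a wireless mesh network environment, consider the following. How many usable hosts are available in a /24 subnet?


Given: subnet mask /24
Host bits = 32 - 24 = 8
Total addresses = 2^8 = 256
Usable hosts = 256 - 2 (network + broadcast) = 254

254


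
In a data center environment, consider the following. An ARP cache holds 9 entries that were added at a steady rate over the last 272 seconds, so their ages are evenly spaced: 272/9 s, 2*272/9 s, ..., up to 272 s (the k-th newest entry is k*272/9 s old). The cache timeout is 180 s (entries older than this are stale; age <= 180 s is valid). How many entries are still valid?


Ages are k * 272/9 s for k = 1..9 (spacing = 30.2222 s).
Entry k is valid iff k * 272/9 <= 180 iff k <= 9 * 180 / 272 = 5.9559
n_valid = floor(5.9559) = 5
(n_stale = 9 - 5 = 4)

5


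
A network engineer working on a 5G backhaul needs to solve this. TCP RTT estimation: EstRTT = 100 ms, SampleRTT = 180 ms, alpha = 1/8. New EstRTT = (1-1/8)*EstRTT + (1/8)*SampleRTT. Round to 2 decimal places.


Given: EstRTT = 100 ms, SampleRTT = 180 ms, alpha = 1/8
New EstRTT = (1 - alpha) * EstRTT + alpha * SampleRTT
(7/8) * 100 = 87.5
(1/8) * 180 = 22.5
New EstRTT = 87.5 + 22.5 = 110 ms -> 110.00 ms (2 dp)

110.00


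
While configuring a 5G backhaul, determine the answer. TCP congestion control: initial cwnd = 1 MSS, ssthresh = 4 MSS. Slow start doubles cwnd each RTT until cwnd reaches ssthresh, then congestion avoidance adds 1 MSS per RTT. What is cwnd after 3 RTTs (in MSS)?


RTT 0: cwnd = 1 MSS (initial)
RTT 1: cwnd = 2 MSS (slow start, doubled)
RTT 2: cwnd = 4 MSS (slow start, doubled)
RTT 3: cwnd = 5 MSS (congestion avoidance, +1)

5


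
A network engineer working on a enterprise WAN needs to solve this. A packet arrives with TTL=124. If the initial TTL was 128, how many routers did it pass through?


Given: initial TTL = 128, received TTL = 124
Hops = initial TTL - received TTL
Hops = 128 - 124 = 4

4


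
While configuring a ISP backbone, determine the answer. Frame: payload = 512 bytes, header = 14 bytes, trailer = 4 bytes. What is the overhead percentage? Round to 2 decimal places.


Given: payload = 512 B, header = 14 B, trailer = 4 B
Overhead bytes = header + trailer = 14 + 4 = 18
Total frame = payload + overhead = 512 + 18 = 530
Overhead % = 18 / 530 * 100 = 3.3962% -> 3.40% (2 dp)

3.40


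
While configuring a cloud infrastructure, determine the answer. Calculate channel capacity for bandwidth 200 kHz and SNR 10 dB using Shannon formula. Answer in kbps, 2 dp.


Given: B = 200 kHz, SNR = 10 dB
SNR linear = 10^(10/10) = 10
1 + SNR = 11
log2(11) = 3.4594316186
C = 200 * 1000 * 3.4594316186 = 691886.3237 bps
C = 691.886324 kbps -> 691.89 kbps (2 dp)

691.89


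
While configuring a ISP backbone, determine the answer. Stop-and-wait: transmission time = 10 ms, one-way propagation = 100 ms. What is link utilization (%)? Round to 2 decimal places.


Given: Ttrans = 10 ms, Tprop = 100 ms
RTT = 2 * Tprop = 2 * 100 = 200 ms
U = Ttrans / (Ttrans + RTT)
U = 10 / (10 + 200)
U = 10 / 210 = 0.047619
U% = 4.76%

4.76


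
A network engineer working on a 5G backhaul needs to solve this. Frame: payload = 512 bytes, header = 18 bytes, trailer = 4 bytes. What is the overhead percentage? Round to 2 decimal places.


Given: payload = 512 B, header = 18 B, trailer = 4 B
Overhead bytes = header + trailer = 18 + 4 = 22
Total frame = payload + overhead = 512 + 22 = 534
Overhead % = 22 / 534 * 100 = 4.1199% -> 4.12% (2 dp)

4.12


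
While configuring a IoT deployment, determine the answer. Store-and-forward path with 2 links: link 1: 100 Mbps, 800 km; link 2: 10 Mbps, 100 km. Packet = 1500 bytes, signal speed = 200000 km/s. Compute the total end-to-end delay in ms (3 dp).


Packet = 1500 bytes = 12000 bits. Store-and-forward: sum (t_trans + t_prop) per link.
Link 1: t_trans = 12000/(100*10^6) s = 0.1200 ms; t_prop = 800/200000 s = 4.0000 ms; subtotal = 4.1200 ms
Link 2: t_trans = 12000/(10*10^6) s = 1.2000 ms; t_prop = 100/200000 s = 0.5000 ms; subtotal = 1.7000 ms
End-to-end = 4.1200 + 1.7000 = 5.8200 ms -> 5.820 ms (3 dp)

5.820


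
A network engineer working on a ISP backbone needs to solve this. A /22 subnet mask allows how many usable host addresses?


Given: subnet mask /22
Host bits = 32 - 22 = 10
Total addresses = 2^10 = 1024
Usable hosts = 1024 - 2 (network + broadcast) = 1022

1022


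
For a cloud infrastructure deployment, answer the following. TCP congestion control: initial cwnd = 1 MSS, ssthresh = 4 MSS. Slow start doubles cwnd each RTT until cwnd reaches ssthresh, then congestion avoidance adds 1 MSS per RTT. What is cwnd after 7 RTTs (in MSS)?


RTT 0: cwnd = 1 MSS (initial)
RTT 1: cwnd = 2 MSS (slow start, doubled)
RTT 2: cwnd = 4 MSS (slow start, doubled)
RTT 3: cwnd = 5 MSS (congestion avoidance, +1)
RTT 4: cwnd = 6 MSS (congestion avoidance, +1)
RTT 5: cwnd = 7 MSS (congestion avoidance, +1)
RTT 6: cwnd = 8 MSS (congestion avoidance, +1)
RTT 7: cwnd = 9 MSS (congestion avoidance, +1)

9


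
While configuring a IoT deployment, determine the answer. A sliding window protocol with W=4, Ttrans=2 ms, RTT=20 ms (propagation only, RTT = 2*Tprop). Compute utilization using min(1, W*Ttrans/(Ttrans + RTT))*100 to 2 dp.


Given: W = 4, Ttrans = 2 ms, RTT = 20 ms (= 2 * Tprop, Tprop = 10 ms)
Cycle time = Ttrans + RTT = 2 + 20 = 22 ms (first packet sent until its ACK returns)
W * Ttrans = 4 * 2 = 8 ms of sending per cycle
W * Ttrans / (Ttrans + RTT) = 8 / 22 = 0.363636
U = min(1, 0.363636) = 0.363636
U% = 36.36%

36.36


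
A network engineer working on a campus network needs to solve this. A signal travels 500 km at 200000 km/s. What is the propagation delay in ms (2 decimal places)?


Given: distance = 500 km, speed = 200000 km/s
Delay = distance / speed = 500 / 200000 seconds
Delay in ms = 500 * 1000 / 200000
Delay = 2.5000 ms
Rounded to 2 dp = 2.50 ms

2.50


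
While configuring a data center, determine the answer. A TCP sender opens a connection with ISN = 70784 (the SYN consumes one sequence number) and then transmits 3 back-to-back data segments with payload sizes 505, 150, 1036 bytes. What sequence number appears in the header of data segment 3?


The SYN occupies sequence number ISN = 70784, so the first data byte is ISN + 1 = 70785.
SEQ of data segment i = (ISN + 1) + sum of payload sizes of segments 1..i-1.
Segment 1: SEQ = 70785, payload = 505 bytes
Segment 2: SEQ = 71290, payload = 150 bytes
Segment 3: SEQ = 71440, payload = 1036 bytes
SEQ of segment 3 = 70785 + 505 + 150 = 71440

71440


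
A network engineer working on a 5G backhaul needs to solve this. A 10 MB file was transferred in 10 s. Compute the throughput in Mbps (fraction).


Given: file = 10 MB, time = 10 s
File in Mb = 10 * 8 = 80 Mb
Throughput = 80 / 10 Mbps
Throughput = 8 Mbps

8


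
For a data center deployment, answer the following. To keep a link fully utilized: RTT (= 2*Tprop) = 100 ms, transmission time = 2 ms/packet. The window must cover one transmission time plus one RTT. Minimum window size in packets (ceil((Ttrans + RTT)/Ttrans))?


Given: Ttrans = 2 ms, RTT = 100 ms (= 2 * Tprop, Tprop = 50 ms)
Time until first ACK returns = Ttrans + RTT = 2 + 100 = 102 ms
Need W * Ttrans >= Ttrans + RTT  ->  W >= (Ttrans + RTT) / Ttrans
(Ttrans + RTT) / Ttrans = 102 / 2 = 51
W_min = ceil(51) = 51

51


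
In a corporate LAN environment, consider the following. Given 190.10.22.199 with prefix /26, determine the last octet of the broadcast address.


Given: IP = 190.10.22.199, prefix = /26
Host bits = 32 - 26 = 6
Network last octet = 199 AND mask = 192
Host part size = 2^6 - 1 = 63
Broadcast last octet = 192 OR 63 = 255

255


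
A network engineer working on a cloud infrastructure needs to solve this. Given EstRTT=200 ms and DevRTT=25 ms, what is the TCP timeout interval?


Given: EstRTT = 200 ms, DevRTT = 25 ms
Timeout = EstRTT + 4 * DevRTT
4 * DevRTT = 4 * 25 = 100
Timeout = 200 + 100 = 300 ms

300


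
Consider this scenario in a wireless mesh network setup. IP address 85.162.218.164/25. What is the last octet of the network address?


Given: IP = 85.162.218.164, prefix = /25
Subnet mask = 255.255.255.128
Last octet of IP: 164
Last octet of mask: 128
Network last octet = 164 AND 128 = 128

128


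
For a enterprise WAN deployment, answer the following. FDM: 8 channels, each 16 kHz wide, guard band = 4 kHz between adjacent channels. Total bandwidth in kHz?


Given: 8 channels, 16 kHz each, guard = 4 kHz
Channel bandwidth = 8 * 16 = 128 kHz
Guard bands = 7 gaps * 4 kHz = 28 kHz
Total = 128 + 28 = 156 kHz

156


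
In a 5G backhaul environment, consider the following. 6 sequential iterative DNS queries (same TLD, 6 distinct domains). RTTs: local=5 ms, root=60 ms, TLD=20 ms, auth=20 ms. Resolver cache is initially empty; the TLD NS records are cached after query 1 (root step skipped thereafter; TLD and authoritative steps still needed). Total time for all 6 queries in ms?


Lookup 1 (cold cache): local + root + TLD + auth = 5 + 60 + 20 + 20 = 105 ms
Lookups 2..6 (TLD NS cached -> skip root; new domain -> still ask TLD and auth): local + TLD + auth = 5 + 20 + 20 = 45 ms each
Remaining 5 lookups: 5 * 45 = 225 ms
Total = 105 + 225 = 330 ms

330


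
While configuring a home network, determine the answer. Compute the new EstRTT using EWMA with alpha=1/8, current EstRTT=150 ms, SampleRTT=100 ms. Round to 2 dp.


Given: EstRTT = 150 ms, SampleRTT = 100 ms, alpha = 1/8
New EstRTT = (1 - alpha) * EstRTT + alpha * SampleRTT
(7/8) * 150 = 131.25
(1/8) * 100 = 12.5
New EstRTT = 131.25 + 12.5 = 143.75 ms -> 143.75 ms (2 dp)

143.75


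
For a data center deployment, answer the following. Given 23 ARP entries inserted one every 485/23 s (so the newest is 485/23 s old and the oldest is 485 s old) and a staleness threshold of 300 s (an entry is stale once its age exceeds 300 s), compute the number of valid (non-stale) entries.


Ages are k * 485/23 s for k = 1..23 (spacing = 21.0870 s).
Entry k is valid iff k * 485/23 <= 300 iff k <= 23 * 300 / 485 = 14.2268
n_valid = floor(14.2268) = 14
(n_stale = 23 - 14 = 9)

14


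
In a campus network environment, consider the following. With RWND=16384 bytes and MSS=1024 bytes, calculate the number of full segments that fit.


Given: RWND = 16384 bytes, MSS = 1024 bytes
Full segments = floor(RWND / MSS)
Full segments = floor(16384 / 1024)
Full segments = floor(16.0) = 16

16


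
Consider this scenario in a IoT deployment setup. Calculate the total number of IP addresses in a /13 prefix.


Given: CIDR prefix /13
Host bits = 32 - 13 = 19
Total addresses = 2^19 = 524288

524288


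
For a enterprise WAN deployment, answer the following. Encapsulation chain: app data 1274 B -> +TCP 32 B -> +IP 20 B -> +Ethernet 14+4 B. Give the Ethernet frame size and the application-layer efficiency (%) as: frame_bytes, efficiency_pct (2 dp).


TCP segment = 1274 + 32 = 1306 B
IP packet = 1306 + 20 = 1326 B
Ethernet frame = 1326 + 14 + 4 = 1344 B
Efficiency = app / frame = 1274 / 1344 = 0.947917 = 94.7917% -> 94.79% (2 dp)

1344, 94.79


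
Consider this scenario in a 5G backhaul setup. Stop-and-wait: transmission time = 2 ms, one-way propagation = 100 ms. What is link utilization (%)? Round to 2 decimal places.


Given: Ttrans = 2 ms, Tprop = 100 ms
RTT = 2 * Tprop = 2 * 100 = 200 ms
U = Ttrans / (Ttrans + RTT)
U = 2 / (2 + 200)
U = 2 / 202 = 0.009901
U% = 0.99%

0.99


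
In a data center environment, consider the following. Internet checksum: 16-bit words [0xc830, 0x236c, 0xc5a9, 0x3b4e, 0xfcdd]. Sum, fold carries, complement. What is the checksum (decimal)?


Given words: [0xc830, 0x236c, 0xc5a9, 0x3b4e, 0xfcdd]
Step 1: Sum all words
Raw sum = 51248 + 9068 + 50601 + 15182 + 64733 = 190832
Step 2: Fold carry: (59760 + 2) = 59762
One's complement = ~59762 & 0xFFFF = 5773

5773


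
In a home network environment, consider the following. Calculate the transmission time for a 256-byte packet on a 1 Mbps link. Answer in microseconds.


Given: packet = 256 bytes, bandwidth = 1 Mbps
Packet in bits = 256 * 8 = 2048 bits
Bandwidth = 1 * 10^6 = 1000000 bps
Time = 2048 / 1000000 seconds
Time in us = 2048 * 10^6 / 1000000 = 2048

2048


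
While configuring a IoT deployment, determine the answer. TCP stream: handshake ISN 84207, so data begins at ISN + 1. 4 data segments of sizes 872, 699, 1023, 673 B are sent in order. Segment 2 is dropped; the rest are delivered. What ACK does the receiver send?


SYN uses sequence number 84207; first data byte = ISN + 1 = 84208.
Segment 1: SEQ = 84208, len = 872 B, covers [84208, 85079]
Segment 2: SEQ = 85080, len = 699 B, covers [85080, 85778] [LOST]
Segment 3: SEQ = 85779, len = 1023 B, covers [85779, 86801]
Segment 4: SEQ = 86802, len = 673 B, covers [86802, 87474]
In-order data received: bytes [84208, 85079] (segments 1..1).
Segment 2 missing -> gap begins at byte 85080; later segments buffered out of order.
Cumulative ACK = next expected in-order byte = 84208 + 872 = 85080

85080


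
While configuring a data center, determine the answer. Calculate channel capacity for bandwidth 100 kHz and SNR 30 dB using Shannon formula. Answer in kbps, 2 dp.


Given: B = 100 kHz, SNR = 30 dB
SNR linear = 10^(30/10) = 1000
1 + SNR = 1001
log2(1001) = 9.9672262588
C = 100 * 1000 * 9.9672262588 = 996722.6259 bps
C = 996.722626 kbps -> 996.72 kbps (2 dp)

996.72


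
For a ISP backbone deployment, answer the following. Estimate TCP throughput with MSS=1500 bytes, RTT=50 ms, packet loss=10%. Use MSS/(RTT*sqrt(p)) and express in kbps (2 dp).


Given: MSS = 1500 bytes, RTT = 50 ms, loss = 10%
RTT in seconds = 50 / 1000 = 0.05
Loss rate = 10% = 0.1
sqrt(loss) = sqrt(0.1) = 0.316227766017
Throughput (bytes/s) = 1500 / (0.05 * 0.316227766017) = 94868.3298
Throughput (kbps) = 94868.3298 * 8 / 1000 = 758.946638 -> 758.95 kbps (2 dp)

758.95


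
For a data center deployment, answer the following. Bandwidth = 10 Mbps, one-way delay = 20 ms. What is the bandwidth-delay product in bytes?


Given: bandwidth = 10 Mbps, delay = 20 ms
BDP in bits = 10 * 10^6 * 20 / 1000
BDP in bits = 200000
BDP in bytes = 200000 / 8 = 25000

25000


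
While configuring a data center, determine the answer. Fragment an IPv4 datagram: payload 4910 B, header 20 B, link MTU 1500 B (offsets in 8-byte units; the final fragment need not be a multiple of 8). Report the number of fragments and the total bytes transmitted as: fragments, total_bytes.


Max data per non-final fragment = floor((MTU - header)/8)*8 = floor((1500 - 20)/8)*8 = floor(1480/8)*8 = 1480 B
Final fragment needs no 8-byte alignment: it can carry up to MTU - header = 1480 B
Non-final fragments needed = ceil((payload - 1480) / 1480) = ceil(3430/1480) = ceil(2.3176) = 3
Number of fragments = 3 + 1 = 4
Fragment sizes (data): 3 * 1480 B + 470 B (last, 470 <= 1480 OK)
Total bytes sent = payload + n_frags * header = 4910 + 4*20 = 4910 + 80 = 4990 B

4, 4990


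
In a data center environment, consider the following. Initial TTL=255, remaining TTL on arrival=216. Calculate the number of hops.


Given: initial TTL = 255, received TTL = 216
Hops = initial TTL - received TTL
Hops = 255 - 216 = 39

39


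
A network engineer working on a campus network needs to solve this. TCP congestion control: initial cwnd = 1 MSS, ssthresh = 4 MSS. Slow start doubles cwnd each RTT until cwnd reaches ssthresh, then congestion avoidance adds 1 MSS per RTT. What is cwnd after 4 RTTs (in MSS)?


RTT 0: cwnd = 1 MSS (initial)
RTT 1: cwnd = 2 MSS (slow start, doubled)
RTT 2: cwnd = 4 MSS (slow start, doubled)
RTT 3: cwnd = 5 MSS (congestion avoidance, +1)
RTT 4: cwnd = 6 MSS (congestion avoidance, +1)

6


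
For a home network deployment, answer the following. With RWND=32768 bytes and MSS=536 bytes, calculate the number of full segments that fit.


Given: RWND = 32768 bytes, MSS = 536 bytes
Full segments = floor(RWND / MSS)
Full segments = floor(32768 / 536)
Full segments = floor(61.1343) = 61

61


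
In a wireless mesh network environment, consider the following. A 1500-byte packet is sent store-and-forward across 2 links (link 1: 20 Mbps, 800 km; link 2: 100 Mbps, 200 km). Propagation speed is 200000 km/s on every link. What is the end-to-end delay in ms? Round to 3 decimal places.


Packet = 1500 bytes = 12000 bits. Store-and-forward: sum (t_trans + t_prop) per link.
Link 1: t_trans = 12000/(20*10^6) s = 0.6000 ms; t_prop = 800/200000 s = 4.0000 ms; subtotal = 4.6000 ms
Link 2: t_trans = 12000/(100*10^6) s = 0.1200 ms; t_prop = 200/200000 s = 1.0000 ms; subtotal = 1.1200 ms
End-to-end = 4.6000 + 1.1200 = 5.7200 ms -> 5.720 ms (3 dp)

5.720


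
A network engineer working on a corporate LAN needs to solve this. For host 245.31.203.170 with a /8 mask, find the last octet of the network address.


Given: IP = 245.31.203.170, prefix = /8
Subnet mask = 255.0.0.0
Last octet of IP: 170
Last octet of mask: 0
Network last octet = 170 AND 0 = 0

0


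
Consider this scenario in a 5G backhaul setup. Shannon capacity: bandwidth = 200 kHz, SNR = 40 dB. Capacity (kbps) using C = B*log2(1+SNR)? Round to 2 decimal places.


Given: B = 200 kHz, SNR = 40 dB
SNR linear = 10^(40/10) = 10000
1 + SNR = 10001
log2(10001) = 13.2878566418
C = 200 * 1000 * 13.2878566418 = 2657571.3284 bps
C = 2657.571328 kbps -> 2657.57 kbps (2 dp)

2657.57


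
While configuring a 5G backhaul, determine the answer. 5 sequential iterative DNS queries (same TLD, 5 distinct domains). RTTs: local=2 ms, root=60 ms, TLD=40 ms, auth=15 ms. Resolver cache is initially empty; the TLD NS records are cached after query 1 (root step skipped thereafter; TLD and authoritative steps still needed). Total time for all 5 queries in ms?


Lookup 1 (cold cache): local + root + TLD + auth = 2 + 60 + 40 + 15 = 117 ms
Lookups 2..5 (TLD NS cached -> skip root; new domain -> still ask TLD and auth): local + TLD + auth = 2 + 40 + 15 = 57 ms each
Remaining 4 lookups: 4 * 57 = 228 ms
Total = 117 + 228 = 345 ms

345


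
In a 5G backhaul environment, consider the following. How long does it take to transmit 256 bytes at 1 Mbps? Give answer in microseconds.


Given: packet = 256 bytes, bandwidth = 1 Mbps
Packet in bits = 256 * 8 = 2048 bits
Bandwidth = 1 * 10^6 = 1000000 bps
Time = 2048 / 1000000 seconds
Time in us = 2048 * 10^6 / 1000000 = 2048

2048


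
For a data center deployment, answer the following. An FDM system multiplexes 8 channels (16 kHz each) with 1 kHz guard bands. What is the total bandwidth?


Given: 8 channels, 16 kHz each, guard = 1 kHz
Channel bandwidth = 8 * 16 = 128 kHz
Guard bands = 7 gaps * 1 kHz = 7 kHz
Total = 128 + 7 = 135 kHz

135


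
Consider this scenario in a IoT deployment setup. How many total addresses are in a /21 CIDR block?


Given: CIDR prefix /21
Host bits = 32 - 21 = 11
Total addresses = 2^11 = 2048

2048


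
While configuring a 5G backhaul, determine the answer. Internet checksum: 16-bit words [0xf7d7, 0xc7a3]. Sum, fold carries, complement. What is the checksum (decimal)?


Given words: [0xf7d7, 0xc7a3]
Step 1: Sum all words
Raw sum = 63447 + 51107 = 114554
Step 2: Fold carry: (49018 + 1) = 49019
One's complement = ~49019 & 0xFFFF = 16516

16516


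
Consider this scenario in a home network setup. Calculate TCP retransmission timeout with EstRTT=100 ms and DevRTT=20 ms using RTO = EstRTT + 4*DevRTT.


Given: EstRTT = 100 ms, DevRTT = 20 ms
Timeout = EstRTT + 4 * DevRTT
4 * DevRTT = 4 * 20 = 80
Timeout = 100 + 80 = 180 ms

180


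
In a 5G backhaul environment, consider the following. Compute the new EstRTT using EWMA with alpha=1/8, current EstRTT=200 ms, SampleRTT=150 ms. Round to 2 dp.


Given: EstRTT = 200 ms, SampleRTT = 150 ms, alpha = 1/8
New EstRTT = (1 - alpha) * EstRTT + alpha * SampleRTT
(7/8) * 200 = 175
(1/8) * 150 = 18.75
New EstRTT = 175 + 18.75 = 193.75 ms -> 193.75 ms (2 dp)

193.75


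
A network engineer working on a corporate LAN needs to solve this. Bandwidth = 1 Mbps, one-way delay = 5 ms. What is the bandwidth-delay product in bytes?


Given: bandwidth = 1 Mbps, delay = 5 ms
BDP in bits = 1 * 10^6 * 5 / 1000
BDP in bits = 5000
BDP in bytes = 5000 / 8 = 625

625


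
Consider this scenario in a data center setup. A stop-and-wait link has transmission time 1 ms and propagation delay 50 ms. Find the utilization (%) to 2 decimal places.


Given: Ttrans = 1 ms, Tprop = 50 ms
RTT = 2 * Tprop = 2 * 50 = 100 ms
U = Ttrans / (Ttrans + RTT)
U = 1 / (1 + 100)
U = 1 / 101 = 0.009901
U% = 0.99%

0.99


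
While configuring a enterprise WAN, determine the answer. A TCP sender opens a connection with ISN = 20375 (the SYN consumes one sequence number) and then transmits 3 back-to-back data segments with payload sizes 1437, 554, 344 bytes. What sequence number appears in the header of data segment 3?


The SYN occupies sequence number ISN = 20375, so the first data byte is ISN + 1 = 20376.
SEQ of data segment i = (ISN + 1) + sum of payload sizes of segments 1..i-1.
Segment 1: SEQ = 20376, payload = 1437 bytes
Segment 2: SEQ = 21813, payload = 554 bytes
Segment 3: SEQ = 22367, payload = 344 bytes
SEQ of segment 3 = 20376 + 1437 + 554 = 22367

22367


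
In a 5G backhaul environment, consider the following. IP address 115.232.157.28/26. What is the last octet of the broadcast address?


Given: IP = 115.232.157.28, prefix = /26
Host bits = 32 - 26 = 6
Network last octet = 28 AND mask = 0
Host part size = 2^6 - 1 = 63
Broadcast last octet = 0 OR 63 = 63

63


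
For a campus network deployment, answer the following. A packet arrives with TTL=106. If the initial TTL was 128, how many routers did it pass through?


Given: initial TTL = 128, received TTL = 106
Hops = initial TTL - received TTL
Hops = 128 - 106 = 22

22


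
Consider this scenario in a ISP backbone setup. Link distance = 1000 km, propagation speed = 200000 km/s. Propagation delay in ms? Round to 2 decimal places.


Given: distance = 1000 km, speed = 200000 km/s
Delay = distance / speed = 1000 / 200000 seconds
Delay in ms = 1000 * 1000 / 200000
Delay = 5.0000 ms
Rounded to 2 dp = 5.00 ms

5.00


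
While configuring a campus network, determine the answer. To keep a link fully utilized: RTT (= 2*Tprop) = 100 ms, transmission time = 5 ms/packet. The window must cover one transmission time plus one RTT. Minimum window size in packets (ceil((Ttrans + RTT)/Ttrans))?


Given: Ttrans = 5 ms, RTT = 100 ms (= 2 * Tprop, Tprop = 50 ms)
Time until first ACK returns = Ttrans + RTT = 5 + 100 = 105 ms
Need W * Ttrans >= Ttrans + RTT  ->  W >= (Ttrans + RTT) / Ttrans
(Ttrans + RTT) / Ttrans = 105 / 5 = 21
W_min = ceil(21) = 21

21


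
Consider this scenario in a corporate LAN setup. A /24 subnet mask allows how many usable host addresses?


Given: subnet mask /24
Host bits = 32 - 24 = 8
Total addresses = 2^8 = 256
Usable hosts = 256 - 2 (network + broadcast) = 254

254


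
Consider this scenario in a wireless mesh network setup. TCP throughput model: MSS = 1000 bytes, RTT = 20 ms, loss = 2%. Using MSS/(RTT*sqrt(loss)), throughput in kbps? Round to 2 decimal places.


Given: MSS = 1000 bytes, RTT = 20 ms, loss = 2%
RTT in seconds = 20 / 1000 = 0.02
Loss rate = 2% = 0.02
sqrt(loss) = sqrt(0.02) = 0.141421356237
Throughput (bytes/s) = 1000 / (0.02 * 0.141421356237) = 353553.3906
Throughput (kbps) = 353553.3906 * 8 / 1000 = 2828.427125 -> 2828.43 kbps (2 dp)

2828.43


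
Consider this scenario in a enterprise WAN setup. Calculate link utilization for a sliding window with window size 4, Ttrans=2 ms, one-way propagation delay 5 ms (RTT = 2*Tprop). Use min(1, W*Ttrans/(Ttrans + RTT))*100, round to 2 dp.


Given: W = 4, Ttrans = 2 ms, RTT = 10 ms (= 2 * Tprop, Tprop = 5 ms)
Cycle time = Ttrans + RTT = 2 + 10 = 12 ms (first packet sent until its ACK returns)
W * Ttrans = 4 * 2 = 8 ms of sending per cycle
W * Ttrans / (Ttrans + RTT) = 8 / 12 = 0.666667
U = min(1, 0.666667) = 0.666667
U% = 66.67%

66.67


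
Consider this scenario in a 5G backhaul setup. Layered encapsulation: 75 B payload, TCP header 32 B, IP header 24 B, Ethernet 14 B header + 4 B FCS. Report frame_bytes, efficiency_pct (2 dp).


TCP segment = 75 + 32 = 107 B
IP packet = 107 + 24 = 131 B
Ethernet frame = 131 + 14 + 4 = 149 B
Efficiency = app / frame = 75 / 149 = 0.503356 = 50.3356% -> 50.34% (2 dp)

149, 50.34


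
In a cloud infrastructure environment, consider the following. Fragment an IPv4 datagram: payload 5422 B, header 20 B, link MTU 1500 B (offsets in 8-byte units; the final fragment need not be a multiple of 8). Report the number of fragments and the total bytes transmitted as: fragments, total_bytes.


Max data per non-final fragment = floor((MTU - header)/8)*8 = floor((1500 - 20)/8)*8 = floor(1480/8)*8 = 1480 B
Final fragment needs no 8-byte alignment: it can carry up to MTU - header = 1480 B
Non-final fragments needed = ceil((payload - 1480) / 1480) = ceil(3942/1480) = ceil(2.6635) = 3
Number of fragments = 3 + 1 = 4
Fragment sizes (data): 3 * 1480 B + 982 B (last, 982 <= 1480 OK)
Total bytes sent = payload + n_frags * header = 5422 + 4*20 = 5422 + 80 = 5502 B

4, 5502


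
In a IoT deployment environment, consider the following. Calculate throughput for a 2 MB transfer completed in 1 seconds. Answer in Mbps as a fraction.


Given: file = 2 MB, time = 1 s
File in Mb = 2 * 8 = 16 Mb
Throughput = 16 / 1 Mbps
Throughput = 16 Mbps

16


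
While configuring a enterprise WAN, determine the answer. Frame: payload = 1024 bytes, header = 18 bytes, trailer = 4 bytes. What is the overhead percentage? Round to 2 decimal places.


Given: payload = 1024 B, header = 18 B, trailer = 4 B
Overhead bytes = header + trailer = 18 + 4 = 22
Total frame = payload + overhead = 1024 + 22 = 1046
Overhead % = 22 / 1046 * 100 = 2.1033% -> 2.10% (2 dp)

2.10


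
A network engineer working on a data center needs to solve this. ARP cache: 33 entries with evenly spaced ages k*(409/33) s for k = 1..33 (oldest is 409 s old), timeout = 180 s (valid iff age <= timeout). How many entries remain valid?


Ages are k * 409/33 s for k = 1..33 (spacing = 12.3939 s).
Entry k is valid iff k * 409/33 <= 180 iff k <= 33 * 180 / 409 = 14.5232
n_valid = floor(14.5232) = 14
(n_stale = 33 - 14 = 19)

14


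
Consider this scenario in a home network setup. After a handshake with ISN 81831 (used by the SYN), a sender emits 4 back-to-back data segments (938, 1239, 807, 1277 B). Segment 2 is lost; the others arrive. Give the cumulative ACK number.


SYN uses sequence number 81831; first data byte = ISN + 1 = 81832.
Segment 1: SEQ = 81832, len = 938 B, covers [81832, 82769]
Segment 2: SEQ = 82770, len = 1239 B, covers [82770, 84008] [LOST]
Segment 3: SEQ = 84009, len = 807 B, covers [84009, 84815]
Segment 4: SEQ = 84816, len = 1277 B, covers [84816, 86092]
In-order data received: bytes [81832, 82769] (segments 1..1).
Segment 2 missing -> gap begins at byte 82770; later segments buffered out of order.
Cumulative ACK = next expected in-order byte = 81832 + 938 = 82770

82770


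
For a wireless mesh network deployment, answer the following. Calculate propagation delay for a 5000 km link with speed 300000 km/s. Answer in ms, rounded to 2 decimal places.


Given: distance = 5000 km, speed = 300000 km/s
Delay = distance / speed = 5000 / 300000 seconds
Delay in ms = 5000 * 1000 / 300000
Delay = 16.6667 ms
Rounded to 2 dp = 16.67 ms

16.67


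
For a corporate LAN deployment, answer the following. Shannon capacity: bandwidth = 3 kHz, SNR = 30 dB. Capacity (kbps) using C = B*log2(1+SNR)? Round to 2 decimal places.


Given: B = 3 kHz, SNR = 30 dB
SNR linear = 10^(30/10) = 1000
1 + SNR = 1001
log2(1001) = 9.9672262588
C = 3 * 1000 * 9.9672262588 = 29901.6788 bps
C = 29.901679 kbps -> 29.90 kbps (2 dp)

29.90


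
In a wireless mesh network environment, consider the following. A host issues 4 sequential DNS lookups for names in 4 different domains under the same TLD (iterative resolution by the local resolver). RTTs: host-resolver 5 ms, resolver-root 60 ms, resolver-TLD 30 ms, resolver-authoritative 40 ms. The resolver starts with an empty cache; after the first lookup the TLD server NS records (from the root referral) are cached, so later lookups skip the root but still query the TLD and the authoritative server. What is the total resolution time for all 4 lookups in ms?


Lookup 1 (cold cache): local + root + TLD + auth = 5 + 60 + 30 + 40 = 135 ms
Lookups 2..4 (TLD NS cached -> skip root; new domain -> still ask TLD and auth): local + TLD + auth = 5 + 30 + 40 = 75 ms each
Remaining 3 lookups: 3 * 75 = 225 ms
Total = 135 + 225 = 360 ms

360


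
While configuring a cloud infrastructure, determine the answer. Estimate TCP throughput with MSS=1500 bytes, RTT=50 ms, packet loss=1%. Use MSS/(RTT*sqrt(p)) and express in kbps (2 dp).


Given: MSS = 1500 bytes, RTT = 50 ms, loss = 1%
RTT in seconds = 50 / 1000 = 0.05
Loss rate = 1% = 0.01
sqrt(loss) = sqrt(0.01) = 0.1
Throughput (bytes/s) = 1500 / (0.05 * 0.1) = 300000.0000
Throughput (kbps) = 300000.0000 * 8 / 1000 = 2400.000000 -> 2400.00 kbps (2 dp)

2400.00


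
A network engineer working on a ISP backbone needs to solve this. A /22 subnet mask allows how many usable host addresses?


Given: subnet mask /22
Host bits = 32 - 22 = 10
Total addresses = 2^10 = 1024
Usable hosts = 1024 - 2 (network + broadcast) = 1022

1022


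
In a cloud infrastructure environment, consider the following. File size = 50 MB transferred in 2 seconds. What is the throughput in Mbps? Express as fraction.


Given: file = 50 MB, time = 2 s
File in Mb = 50 * 8 = 400 Mb
Throughput = 400 / 2 Mbps
Throughput = 200 Mbps

200


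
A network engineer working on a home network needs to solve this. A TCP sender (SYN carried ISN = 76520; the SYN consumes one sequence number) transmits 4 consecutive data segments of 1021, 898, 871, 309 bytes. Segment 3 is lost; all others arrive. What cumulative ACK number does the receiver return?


SYN uses sequence number 76520; first data byte = ISN + 1 = 76521.
Segment 1: SEQ = 76521, len = 1021 B, covers [76521, 77541]
Segment 2: SEQ = 77542, len = 898 B, covers [77542, 78439]
Segment 3: SEQ = 78440, len = 871 B, covers [78440, 79310] [LOST]
Segment 4: SEQ = 79311, len = 309 B, covers [79311, 79619]
In-order data received: bytes [76521, 78439] (segments 1..2).
Segment 3 missing -> gap begins at byte 78440; later segments buffered out of order.
Cumulative ACK = next expected in-order byte = 76521 + 1021 + 898 = 78440

78440


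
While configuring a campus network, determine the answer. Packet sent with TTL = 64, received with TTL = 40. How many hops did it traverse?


Given: initial TTL = 64, received TTL = 40
Hops = initial TTL - received TTL
Hops = 64 - 40 = 24

24


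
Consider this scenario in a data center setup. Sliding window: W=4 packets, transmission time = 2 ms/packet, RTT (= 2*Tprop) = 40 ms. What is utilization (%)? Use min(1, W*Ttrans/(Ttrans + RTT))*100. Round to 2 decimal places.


Given: W = 4, Ttrans = 2 ms, RTT = 40 ms (= 2 * Tprop, Tprop = 20 ms)
Cycle time = Ttrans + RTT = 2 + 40 = 42 ms (first packet sent until its ACK returns)
W * Ttrans = 4 * 2 = 8 ms of sending per cycle
W * Ttrans / (Ttrans + RTT) = 8 / 42 = 0.190476
U = min(1, 0.190476) = 0.190476
U% = 19.05%

19.05


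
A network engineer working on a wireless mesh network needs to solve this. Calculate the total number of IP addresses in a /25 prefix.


Given: CIDR prefix /25
Host bits = 32 - 25 = 7
Total addresses = 2^7 = 128

128


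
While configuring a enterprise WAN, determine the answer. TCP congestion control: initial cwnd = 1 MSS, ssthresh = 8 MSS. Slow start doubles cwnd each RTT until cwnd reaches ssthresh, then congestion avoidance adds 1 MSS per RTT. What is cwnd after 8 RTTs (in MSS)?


RTT 0: cwnd = 1 MSS (initial)
RTT 1: cwnd = 2 MSS (slow start, doubled)
RTT 2: cwnd = 4 MSS (slow start, doubled)
RTT 3: cwnd = 8 MSS (slow start, doubled)
RTT 4: cwnd = 9 MSS (congestion avoidance, +1)
RTT 5: cwnd = 10 MSS (congestion avoidance, +1)
RTT 6: cwnd = 11 MSS (congestion avoidance, +1)
RTT 7: cwnd = 12 MSS (congestion avoidance, +1)
RTT 8: cwnd = 13 MSS (congestion avoidance, +1)

13


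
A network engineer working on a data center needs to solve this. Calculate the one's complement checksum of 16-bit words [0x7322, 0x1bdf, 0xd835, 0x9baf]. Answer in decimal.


Given words: [0x7322, 0x1bdf, 0xd835, 0x9baf]
Step 1: Sum all words
Raw sum = 29474 + 7135 + 55349 + 39855 = 131813
Step 2: Fold carry: (741 + 2) = 743
One's complement = ~743 & 0xFFFF = 64792

64792


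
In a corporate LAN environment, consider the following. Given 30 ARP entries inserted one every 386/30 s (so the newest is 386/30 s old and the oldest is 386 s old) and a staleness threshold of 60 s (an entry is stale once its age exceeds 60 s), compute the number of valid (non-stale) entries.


Ages are k * 386/30 s for k = 1..30 (spacing = 12.8667 s).
Entry k is valid iff k * 386/30 <= 60 iff k <= 30 * 60 / 386 = 4.6632
n_valid = floor(4.6632) = 4
(n_stale = 30 - 4 = 26)

4


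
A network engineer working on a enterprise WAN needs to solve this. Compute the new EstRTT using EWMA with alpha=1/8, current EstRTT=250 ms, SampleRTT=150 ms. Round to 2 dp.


Given: EstRTT = 250 ms, SampleRTT = 150 ms, alpha = 1/8
New EstRTT = (1 - alpha) * EstRTT + alpha * SampleRTT
(7/8) * 250 = 218.75
(1/8) * 150 = 18.75
New EstRTT = 218.75 + 18.75 = 237.5 ms -> 237.50 ms (2 dp)

237.50


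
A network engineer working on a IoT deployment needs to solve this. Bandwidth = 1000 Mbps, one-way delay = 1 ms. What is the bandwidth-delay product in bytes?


Given: bandwidth = 1000 Mbps, delay = 1 ms
BDP in bits = 1000 * 10^6 * 1 / 1000
BDP in bits = 1000000
BDP in bytes = 1000000 / 8 = 125000

125000


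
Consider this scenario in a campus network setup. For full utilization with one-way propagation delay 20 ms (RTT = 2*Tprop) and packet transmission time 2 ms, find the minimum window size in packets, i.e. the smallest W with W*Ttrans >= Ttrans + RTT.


Given: Ttrans = 2 ms, RTT = 40 ms (= 2 * Tprop, Tprop = 20 ms)
Time until first ACK returns = Ttrans + RTT = 2 + 40 = 42 ms
Need W * Ttrans >= Ttrans + RTT  ->  W >= (Ttrans + RTT) / Ttrans
(Ttrans + RTT) / Ttrans = 42 / 2 = 21
W_min = ceil(21) = 21

21


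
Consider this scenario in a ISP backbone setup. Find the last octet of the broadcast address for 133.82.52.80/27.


Given: IP = 133.82.52.80, prefix = /27
Host bits = 32 - 27 = 5
Network last octet = 80 AND mask = 64
Host part size = 2^5 - 1 = 31
Broadcast last octet = 64 OR 31 = 95

95


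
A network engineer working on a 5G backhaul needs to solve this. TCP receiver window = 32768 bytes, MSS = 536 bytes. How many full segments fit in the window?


Given: RWND = 32768 bytes, MSS = 536 bytes
Full segments = floor(RWND / MSS)
Full segments = floor(32768 / 536)
Full segments = floor(61.1343) = 61

61


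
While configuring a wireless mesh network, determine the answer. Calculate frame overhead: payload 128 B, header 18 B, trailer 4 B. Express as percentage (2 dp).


Given: payload = 128 B, header = 18 B, trailer = 4 B
Overhead bytes = header + trailer = 18 + 4 = 22
Total frame = payload + overhead = 128 + 22 = 150
Overhead % = 22 / 150 * 100 = 14.6667% -> 14.67% (2 dp)

14.67


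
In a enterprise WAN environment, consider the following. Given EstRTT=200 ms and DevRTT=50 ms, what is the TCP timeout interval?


Given: EstRTT = 200 ms, DevRTT = 50 ms
Timeout = EstRTT + 4 * DevRTT
4 * DevRTT = 4 * 50 = 200
Timeout = 200 + 200 = 400 ms

400
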